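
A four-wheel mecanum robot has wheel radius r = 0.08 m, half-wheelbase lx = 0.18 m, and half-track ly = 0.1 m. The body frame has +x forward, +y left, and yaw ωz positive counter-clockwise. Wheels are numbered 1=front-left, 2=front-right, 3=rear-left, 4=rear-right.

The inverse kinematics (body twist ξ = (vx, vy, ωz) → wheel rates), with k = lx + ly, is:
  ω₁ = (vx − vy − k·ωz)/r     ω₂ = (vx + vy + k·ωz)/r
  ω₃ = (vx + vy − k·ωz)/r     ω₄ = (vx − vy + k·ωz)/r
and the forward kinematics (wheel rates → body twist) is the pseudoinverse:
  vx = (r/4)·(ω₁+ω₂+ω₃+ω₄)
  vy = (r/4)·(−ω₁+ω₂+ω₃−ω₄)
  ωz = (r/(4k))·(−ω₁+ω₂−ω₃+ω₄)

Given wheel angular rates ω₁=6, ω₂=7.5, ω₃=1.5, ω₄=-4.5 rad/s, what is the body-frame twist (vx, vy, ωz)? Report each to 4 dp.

k = lx + ly = 0.18 + 0.1 = 0.2800
ω₁+ω₂+ω₃+ω₄ = 10.5000  →  vx = (0.08/4)·10.5000 = 0.2100
−ω₁+ω₂+ω₃−ω₄ = 7.5000  →  vy = (0.08/4)·7.5000 = 0.1500
−ω₁+ω₂−ω₃+ω₄ = -4.5000  →  ωz = (0.08/1.1200)·-4.5000 = -0.3214

(0.2100, 0.1500, -0.3214)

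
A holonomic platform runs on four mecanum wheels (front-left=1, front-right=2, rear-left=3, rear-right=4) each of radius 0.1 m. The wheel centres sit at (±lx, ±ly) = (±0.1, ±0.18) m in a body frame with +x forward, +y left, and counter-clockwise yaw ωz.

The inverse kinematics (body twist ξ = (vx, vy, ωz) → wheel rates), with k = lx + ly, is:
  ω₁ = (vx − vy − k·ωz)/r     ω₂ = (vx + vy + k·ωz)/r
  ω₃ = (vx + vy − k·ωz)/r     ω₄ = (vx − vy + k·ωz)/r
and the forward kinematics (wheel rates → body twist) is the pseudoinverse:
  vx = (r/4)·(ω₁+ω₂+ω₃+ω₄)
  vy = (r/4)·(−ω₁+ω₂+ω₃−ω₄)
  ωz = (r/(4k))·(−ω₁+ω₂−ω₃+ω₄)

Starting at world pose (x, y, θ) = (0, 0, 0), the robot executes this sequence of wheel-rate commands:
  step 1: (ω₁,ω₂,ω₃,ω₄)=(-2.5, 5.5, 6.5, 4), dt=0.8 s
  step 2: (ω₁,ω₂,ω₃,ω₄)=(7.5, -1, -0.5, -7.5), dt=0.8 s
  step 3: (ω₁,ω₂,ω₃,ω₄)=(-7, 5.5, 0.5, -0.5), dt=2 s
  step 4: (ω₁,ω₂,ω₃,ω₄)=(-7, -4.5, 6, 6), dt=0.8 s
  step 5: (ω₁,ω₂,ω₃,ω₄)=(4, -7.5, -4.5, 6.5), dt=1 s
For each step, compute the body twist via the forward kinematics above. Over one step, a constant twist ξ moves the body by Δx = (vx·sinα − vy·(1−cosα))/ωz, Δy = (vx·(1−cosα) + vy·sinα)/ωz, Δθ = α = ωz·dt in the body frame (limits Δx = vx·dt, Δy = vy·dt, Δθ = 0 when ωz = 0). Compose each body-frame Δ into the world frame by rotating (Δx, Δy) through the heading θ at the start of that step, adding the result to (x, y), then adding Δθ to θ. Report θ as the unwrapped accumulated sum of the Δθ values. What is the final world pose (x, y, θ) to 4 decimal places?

(0.4673, 0.6867, 1.4732)

step 1: ξ=(vx,vy,ωz)=(0.3375, 0.2625, 0.4911), dt=0.8 → body Δ=(0.2224, 0.2570, 0.3929) → world pose (0.2224, 0.2570, 0.3929)
step 2: ξ=(vx,vy,ωz)=(-0.0375, -0.0375, -1.3839), dt=0.8 → body Δ=(-0.0392, -0.0093, -1.1071) → world pose (0.1897, 0.2334, -0.7143)
step 3: ξ=(vx,vy,ωz)=(-0.0375, 0.3375, 1.0268), dt=2.0 → body Δ=(-0.5136, 0.2377, 2.0536) → world pose (-0.0427, 0.7495, 1.3393)
step 4: ξ=(vx,vy,ωz)=(0.0125, 0.0625, 0.2232), dt=0.8 → body Δ=(0.0055, 0.0506, 0.1786) → world pose (-0.0907, 0.7664, 1.5179)
step 5: ξ=(vx,vy,ωz)=(-0.0375, -0.5625, -0.0446), dt=1.0 → body Δ=(-0.0500, -0.5615, -0.0446) → world pose (0.4673, 0.6867, 1.4732)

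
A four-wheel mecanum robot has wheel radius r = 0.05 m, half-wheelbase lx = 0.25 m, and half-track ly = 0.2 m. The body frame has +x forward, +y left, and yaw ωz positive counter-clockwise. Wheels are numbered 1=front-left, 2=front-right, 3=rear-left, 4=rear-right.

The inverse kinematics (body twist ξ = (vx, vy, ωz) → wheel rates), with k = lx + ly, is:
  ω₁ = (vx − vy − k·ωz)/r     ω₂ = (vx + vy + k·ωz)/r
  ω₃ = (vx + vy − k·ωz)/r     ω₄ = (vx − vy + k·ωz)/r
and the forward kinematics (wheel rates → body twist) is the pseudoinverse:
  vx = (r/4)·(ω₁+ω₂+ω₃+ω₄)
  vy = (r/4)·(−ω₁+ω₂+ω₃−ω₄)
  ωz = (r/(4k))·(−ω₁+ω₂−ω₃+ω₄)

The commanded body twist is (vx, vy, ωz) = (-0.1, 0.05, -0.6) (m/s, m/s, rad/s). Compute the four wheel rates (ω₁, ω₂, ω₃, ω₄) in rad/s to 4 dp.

k = lx + ly = 0.25 + 0.2 = 0.4500;  k·ωz = 0.4500·-0.6 = -0.2700
ω₁ (FL) = (vx − vy − k·ωz)/r = 0.1200/0.05 = 2.4000
ω₂ (FR) = (vx + vy + k·ωz)/r = -0.3200/0.05 = -6.4000
ω₃ (RL) = (vx + vy − k·ωz)/r = 0.2200/0.05 = 4.4000
ω₄ (RR) = (vx − vy + k·ωz)/r = -0.4200/0.05 = -8.4000

(2.4000, -6.4000, 4.4000, -8.4000)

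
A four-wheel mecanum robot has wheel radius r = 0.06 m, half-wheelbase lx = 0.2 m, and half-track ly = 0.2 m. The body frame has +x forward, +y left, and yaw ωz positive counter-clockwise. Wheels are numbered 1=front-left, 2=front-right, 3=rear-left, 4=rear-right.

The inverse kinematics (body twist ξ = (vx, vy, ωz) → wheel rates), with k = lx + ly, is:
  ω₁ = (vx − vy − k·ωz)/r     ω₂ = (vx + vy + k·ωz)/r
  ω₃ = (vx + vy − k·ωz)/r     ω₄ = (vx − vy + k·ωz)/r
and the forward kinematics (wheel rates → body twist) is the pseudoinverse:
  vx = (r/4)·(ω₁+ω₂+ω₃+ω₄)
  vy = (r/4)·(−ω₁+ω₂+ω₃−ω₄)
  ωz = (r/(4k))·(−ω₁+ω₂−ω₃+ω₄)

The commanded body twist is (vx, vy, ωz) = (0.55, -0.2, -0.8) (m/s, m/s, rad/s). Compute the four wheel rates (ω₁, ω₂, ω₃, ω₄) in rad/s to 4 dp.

(17.8333, 0.5000, 11.1667, 7.1667)

k = lx + ly = 0.2 + 0.2 = 0.4000;  k·ωz = 0.4000·-0.8 = -0.3200
ω₁ (FL) = (vx − vy − k·ωz)/r = 1.0700/0.06 = 17.8333
ω₂ (FR) = (vx + vy + k·ωz)/r = 0.0300/0.06 = 0.5000
ω₃ (RL) = (vx + vy − k·ωz)/r = 0.6700/0.06 = 11.1667
ω₄ (RR) = (vx − vy + k·ωz)/r = 0.4300/0.06 = 7.1667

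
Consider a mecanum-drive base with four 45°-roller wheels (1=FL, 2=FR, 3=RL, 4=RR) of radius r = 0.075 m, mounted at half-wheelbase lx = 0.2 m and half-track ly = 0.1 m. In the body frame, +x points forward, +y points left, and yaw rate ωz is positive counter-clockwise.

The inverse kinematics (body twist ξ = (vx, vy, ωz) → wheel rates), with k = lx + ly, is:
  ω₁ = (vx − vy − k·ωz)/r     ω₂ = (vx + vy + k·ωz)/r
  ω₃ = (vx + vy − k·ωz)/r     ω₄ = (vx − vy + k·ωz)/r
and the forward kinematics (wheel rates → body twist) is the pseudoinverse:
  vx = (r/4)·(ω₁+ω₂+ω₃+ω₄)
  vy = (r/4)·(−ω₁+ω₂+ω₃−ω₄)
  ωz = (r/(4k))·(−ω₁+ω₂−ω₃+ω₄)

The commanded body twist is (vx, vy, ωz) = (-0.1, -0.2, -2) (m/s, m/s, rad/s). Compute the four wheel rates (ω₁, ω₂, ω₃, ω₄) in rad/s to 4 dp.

(9.3333, -12.0000, 4.0000, -6.6667)

k = lx + ly = 0.2 + 0.1 = 0.3000;  k·ωz = 0.3000·-2 = -0.6000
ω₁ (FL) = (vx − vy − k·ωz)/r = 0.7000/0.075 = 9.3333
ω₂ (FR) = (vx + vy + k·ωz)/r = -0.9000/0.075 = -12.0000
ω₃ (RL) = (vx + vy − k·ωz)/r = 0.3000/0.075 = 4.0000
ω₄ (RR) = (vx − vy + k·ωz)/r = -0.5000/0.075 = -6.6667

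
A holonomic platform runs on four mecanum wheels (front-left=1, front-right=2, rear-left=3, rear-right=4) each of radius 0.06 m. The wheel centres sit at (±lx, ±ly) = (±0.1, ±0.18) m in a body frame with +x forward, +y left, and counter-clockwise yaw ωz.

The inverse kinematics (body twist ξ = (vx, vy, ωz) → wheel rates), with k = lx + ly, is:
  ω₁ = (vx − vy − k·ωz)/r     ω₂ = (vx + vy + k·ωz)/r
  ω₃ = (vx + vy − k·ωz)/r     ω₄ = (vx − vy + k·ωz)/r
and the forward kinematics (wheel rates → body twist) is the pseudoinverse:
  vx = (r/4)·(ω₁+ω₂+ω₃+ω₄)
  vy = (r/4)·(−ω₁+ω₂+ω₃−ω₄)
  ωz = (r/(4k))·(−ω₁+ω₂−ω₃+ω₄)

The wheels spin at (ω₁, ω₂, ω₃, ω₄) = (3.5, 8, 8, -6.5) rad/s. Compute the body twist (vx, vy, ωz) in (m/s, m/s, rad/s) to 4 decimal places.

(0.1950, 0.2850, -0.5357)

k = lx + ly = 0.1 + 0.18 = 0.2800
ω₁+ω₂+ω₃+ω₄ = 13.0000  →  vx = (0.06/4)·13.0000 = 0.1950
−ω₁+ω₂+ω₃−ω₄ = 19.0000  →  vy = (0.06/4)·19.0000 = 0.2850
−ω₁+ω₂−ω₃+ω₄ = -10.0000  →  ωz = (0.06/1.1200)·-10.0000 = -0.5357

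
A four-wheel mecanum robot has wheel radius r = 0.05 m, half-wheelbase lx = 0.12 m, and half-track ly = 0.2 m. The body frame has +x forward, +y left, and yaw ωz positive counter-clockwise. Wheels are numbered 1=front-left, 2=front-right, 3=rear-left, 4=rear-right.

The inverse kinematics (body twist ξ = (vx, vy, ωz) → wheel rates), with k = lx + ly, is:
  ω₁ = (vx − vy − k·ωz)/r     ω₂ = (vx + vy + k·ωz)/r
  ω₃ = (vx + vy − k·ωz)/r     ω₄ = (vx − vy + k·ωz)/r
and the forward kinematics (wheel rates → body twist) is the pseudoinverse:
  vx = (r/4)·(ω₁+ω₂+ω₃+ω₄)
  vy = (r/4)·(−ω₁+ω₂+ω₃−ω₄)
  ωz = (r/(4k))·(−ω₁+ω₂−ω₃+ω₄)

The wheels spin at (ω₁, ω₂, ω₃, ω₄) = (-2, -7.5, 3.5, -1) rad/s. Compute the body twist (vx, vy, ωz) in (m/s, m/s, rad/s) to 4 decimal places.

(-0.0875, -0.0125, -0.3906)

k = lx + ly = 0.12 + 0.2 = 0.3200
ω₁+ω₂+ω₃+ω₄ = -7.0000  →  vx = (0.05/4)·-7.0000 = -0.0875
−ω₁+ω₂+ω₃−ω₄ = -1.0000  →  vy = (0.05/4)·-1.0000 = -0.0125
−ω₁+ω₂−ω₃+ω₄ = -10.0000  →  ωz = (0.05/1.2800)·-10.0000 = -0.3906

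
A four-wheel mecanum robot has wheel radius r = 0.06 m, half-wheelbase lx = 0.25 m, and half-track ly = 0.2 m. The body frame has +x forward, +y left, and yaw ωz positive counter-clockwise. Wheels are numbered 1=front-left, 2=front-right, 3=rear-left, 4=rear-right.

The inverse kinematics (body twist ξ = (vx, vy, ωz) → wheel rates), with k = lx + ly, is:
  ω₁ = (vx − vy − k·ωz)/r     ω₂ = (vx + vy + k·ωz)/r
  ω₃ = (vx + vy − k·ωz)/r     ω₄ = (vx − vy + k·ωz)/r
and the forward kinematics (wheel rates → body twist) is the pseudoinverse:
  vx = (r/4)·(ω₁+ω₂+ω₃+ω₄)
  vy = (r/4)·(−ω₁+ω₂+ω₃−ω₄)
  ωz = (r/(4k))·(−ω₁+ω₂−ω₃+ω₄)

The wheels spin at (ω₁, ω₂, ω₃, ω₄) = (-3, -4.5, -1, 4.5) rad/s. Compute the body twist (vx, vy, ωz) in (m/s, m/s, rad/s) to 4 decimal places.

k = lx + ly = 0.25 + 0.2 = 0.4500
ω₁+ω₂+ω₃+ω₄ = -4.0000  →  vx = (0.06/4)·-4.0000 = -0.0600
−ω₁+ω₂+ω₃−ω₄ = -7.0000  →  vy = (0.06/4)·-7.0000 = -0.1050
−ω₁+ω₂−ω₃+ω₄ = 4.0000  →  ωz = (0.06/1.8000)·4.0000 = 0.1333

(-0.0600, -0.1050, 0.1333)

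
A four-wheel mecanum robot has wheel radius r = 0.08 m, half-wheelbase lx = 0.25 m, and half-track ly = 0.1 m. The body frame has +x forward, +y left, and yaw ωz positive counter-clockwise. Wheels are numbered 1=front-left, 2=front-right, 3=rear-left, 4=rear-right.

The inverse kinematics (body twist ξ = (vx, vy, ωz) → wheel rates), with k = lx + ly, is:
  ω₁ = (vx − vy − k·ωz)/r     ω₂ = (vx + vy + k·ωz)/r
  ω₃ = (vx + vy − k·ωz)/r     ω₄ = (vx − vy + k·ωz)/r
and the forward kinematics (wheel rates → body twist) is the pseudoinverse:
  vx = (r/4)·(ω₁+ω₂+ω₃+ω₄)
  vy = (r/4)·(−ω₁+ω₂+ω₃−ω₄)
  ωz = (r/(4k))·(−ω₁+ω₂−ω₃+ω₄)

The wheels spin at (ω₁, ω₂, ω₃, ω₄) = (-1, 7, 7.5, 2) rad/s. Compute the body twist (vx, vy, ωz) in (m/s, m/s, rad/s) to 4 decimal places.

k = lx + ly = 0.25 + 0.1 = 0.3500
ω₁+ω₂+ω₃+ω₄ = 15.5000  →  vx = (0.08/4)·15.5000 = 0.3100
−ω₁+ω₂+ω₃−ω₄ = 13.5000  →  vy = (0.08/4)·13.5000 = 0.2700
−ω₁+ω₂−ω₃+ω₄ = 2.5000  →  ωz = (0.08/1.4000)·2.5000 = 0.1429

(0.3100, 0.2700, 0.1429)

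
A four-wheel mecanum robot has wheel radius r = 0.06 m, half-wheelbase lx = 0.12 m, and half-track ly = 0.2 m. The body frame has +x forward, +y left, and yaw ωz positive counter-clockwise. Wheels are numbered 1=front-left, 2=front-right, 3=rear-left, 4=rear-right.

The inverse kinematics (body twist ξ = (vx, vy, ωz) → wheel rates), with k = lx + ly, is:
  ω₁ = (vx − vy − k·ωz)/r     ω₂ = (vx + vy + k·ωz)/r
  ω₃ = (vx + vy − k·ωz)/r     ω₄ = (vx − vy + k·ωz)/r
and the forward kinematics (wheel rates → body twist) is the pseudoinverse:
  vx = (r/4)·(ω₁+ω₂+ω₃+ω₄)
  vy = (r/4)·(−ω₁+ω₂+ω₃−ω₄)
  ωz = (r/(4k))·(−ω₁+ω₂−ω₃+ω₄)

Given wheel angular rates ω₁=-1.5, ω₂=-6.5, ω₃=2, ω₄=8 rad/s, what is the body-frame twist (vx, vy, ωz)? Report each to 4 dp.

(0.0300, -0.1650, 0.0469)

k = lx + ly = 0.12 + 0.2 = 0.3200
ω₁+ω₂+ω₃+ω₄ = 2.0000  →  vx = (0.06/4)·2.0000 = 0.0300
−ω₁+ω₂+ω₃−ω₄ = -11.0000  →  vy = (0.06/4)·-11.0000 = -0.1650
−ω₁+ω₂−ω₃+ω₄ = 1.0000  →  ωz = (0.06/1.2800)·1.0000 = 0.0469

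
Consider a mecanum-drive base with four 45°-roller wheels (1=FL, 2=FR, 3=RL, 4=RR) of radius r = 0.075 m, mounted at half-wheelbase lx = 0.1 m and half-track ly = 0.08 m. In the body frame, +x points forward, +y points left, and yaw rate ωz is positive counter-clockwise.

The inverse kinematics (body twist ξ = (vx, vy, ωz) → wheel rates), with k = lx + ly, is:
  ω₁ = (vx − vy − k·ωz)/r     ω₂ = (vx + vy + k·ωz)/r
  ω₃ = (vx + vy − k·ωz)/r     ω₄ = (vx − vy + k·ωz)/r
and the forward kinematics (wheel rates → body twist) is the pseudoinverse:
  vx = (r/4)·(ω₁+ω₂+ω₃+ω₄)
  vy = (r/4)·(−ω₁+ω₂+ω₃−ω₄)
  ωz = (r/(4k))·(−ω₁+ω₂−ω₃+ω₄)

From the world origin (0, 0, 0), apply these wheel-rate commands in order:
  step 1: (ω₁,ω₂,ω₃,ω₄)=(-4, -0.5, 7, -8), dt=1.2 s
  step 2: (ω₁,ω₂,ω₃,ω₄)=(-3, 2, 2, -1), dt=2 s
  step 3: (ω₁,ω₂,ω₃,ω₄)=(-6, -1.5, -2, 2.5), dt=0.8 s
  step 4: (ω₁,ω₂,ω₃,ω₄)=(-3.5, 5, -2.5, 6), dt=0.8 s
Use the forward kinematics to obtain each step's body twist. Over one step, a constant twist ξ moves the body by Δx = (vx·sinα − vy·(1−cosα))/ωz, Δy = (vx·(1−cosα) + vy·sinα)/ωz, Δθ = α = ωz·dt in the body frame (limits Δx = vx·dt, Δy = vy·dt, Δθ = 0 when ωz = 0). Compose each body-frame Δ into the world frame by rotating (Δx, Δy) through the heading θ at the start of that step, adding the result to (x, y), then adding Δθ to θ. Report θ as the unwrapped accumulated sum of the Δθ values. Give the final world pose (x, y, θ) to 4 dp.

step 1: ξ=(vx,vy,ωz)=(-0.1031, 0.3469, -1.1979), dt=1.2 → body Δ=(0.1658, 0.3616, -1.4375) → world pose (0.1658, 0.3616, -1.4375)
step 2: ξ=(vx,vy,ωz)=(0.0000, 0.1500, 0.2083), dt=2.0 → body Δ=(-0.0616, 0.2914, 0.4167) → world pose (0.4464, 0.4614, -1.0208)
step 3: ξ=(vx,vy,ωz)=(-0.1312, 0.0000, 0.9375), dt=0.8 → body Δ=(-0.0954, -0.0376, 0.7500) → world pose (0.3645, 0.5231, -0.2708)
step 4: ξ=(vx,vy,ωz)=(0.0937, 0.0000, 1.7708), dt=0.8 → body Δ=(0.0523, 0.0448, 1.4167) → world pose (0.4269, 0.5523, 1.1458)

(0.4269, 0.5523, 1.1458)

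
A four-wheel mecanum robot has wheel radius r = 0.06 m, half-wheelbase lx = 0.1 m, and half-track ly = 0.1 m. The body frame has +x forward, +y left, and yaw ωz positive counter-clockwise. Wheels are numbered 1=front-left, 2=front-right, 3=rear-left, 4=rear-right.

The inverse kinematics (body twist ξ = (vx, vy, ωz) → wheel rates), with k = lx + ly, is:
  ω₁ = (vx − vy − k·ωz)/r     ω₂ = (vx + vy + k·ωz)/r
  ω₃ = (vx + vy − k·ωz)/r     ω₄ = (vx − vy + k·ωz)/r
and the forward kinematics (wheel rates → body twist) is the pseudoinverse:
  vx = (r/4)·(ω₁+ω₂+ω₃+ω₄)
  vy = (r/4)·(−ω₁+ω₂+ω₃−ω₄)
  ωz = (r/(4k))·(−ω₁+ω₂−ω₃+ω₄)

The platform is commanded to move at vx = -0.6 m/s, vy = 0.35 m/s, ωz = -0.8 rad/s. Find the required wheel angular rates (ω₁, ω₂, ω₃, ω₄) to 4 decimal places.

k = lx + ly = 0.1 + 0.1 = 0.2000;  k·ωz = 0.2000·-0.8 = -0.1600
ω₁ (FL) = (vx − vy − k·ωz)/r = -0.7900/0.06 = -13.1667
ω₂ (FR) = (vx + vy + k·ωz)/r = -0.4100/0.06 = -6.8333
ω₃ (RL) = (vx + vy − k·ωz)/r = -0.0900/0.06 = -1.5000
ω₄ (RR) = (vx − vy + k·ωz)/r = -1.1100/0.06 = -18.5000

(-13.1667, -6.8333, -1.5000, -18.5000)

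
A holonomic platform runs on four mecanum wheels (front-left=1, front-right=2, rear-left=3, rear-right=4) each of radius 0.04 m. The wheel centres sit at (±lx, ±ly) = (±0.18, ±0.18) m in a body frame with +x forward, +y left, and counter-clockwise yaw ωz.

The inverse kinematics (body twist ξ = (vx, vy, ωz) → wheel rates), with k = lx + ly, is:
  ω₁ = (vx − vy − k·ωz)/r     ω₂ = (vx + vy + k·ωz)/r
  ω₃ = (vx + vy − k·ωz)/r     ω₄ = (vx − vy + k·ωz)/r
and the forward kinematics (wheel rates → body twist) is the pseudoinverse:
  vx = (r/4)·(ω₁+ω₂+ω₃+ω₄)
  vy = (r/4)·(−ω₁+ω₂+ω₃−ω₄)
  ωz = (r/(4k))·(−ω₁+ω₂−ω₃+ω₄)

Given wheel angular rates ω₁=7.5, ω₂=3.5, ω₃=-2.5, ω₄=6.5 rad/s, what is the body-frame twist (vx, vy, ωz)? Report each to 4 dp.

(0.1500, -0.1300, 0.1389)

k = lx + ly = 0.18 + 0.18 = 0.3600
ω₁+ω₂+ω₃+ω₄ = 15.0000  →  vx = (0.04/4)·15.0000 = 0.1500
−ω₁+ω₂+ω₃−ω₄ = -13.0000  →  vy = (0.04/4)·-13.0000 = -0.1300
−ω₁+ω₂−ω₃+ω₄ = 5.0000  →  ωz = (0.04/1.4400)·5.0000 = 0.1389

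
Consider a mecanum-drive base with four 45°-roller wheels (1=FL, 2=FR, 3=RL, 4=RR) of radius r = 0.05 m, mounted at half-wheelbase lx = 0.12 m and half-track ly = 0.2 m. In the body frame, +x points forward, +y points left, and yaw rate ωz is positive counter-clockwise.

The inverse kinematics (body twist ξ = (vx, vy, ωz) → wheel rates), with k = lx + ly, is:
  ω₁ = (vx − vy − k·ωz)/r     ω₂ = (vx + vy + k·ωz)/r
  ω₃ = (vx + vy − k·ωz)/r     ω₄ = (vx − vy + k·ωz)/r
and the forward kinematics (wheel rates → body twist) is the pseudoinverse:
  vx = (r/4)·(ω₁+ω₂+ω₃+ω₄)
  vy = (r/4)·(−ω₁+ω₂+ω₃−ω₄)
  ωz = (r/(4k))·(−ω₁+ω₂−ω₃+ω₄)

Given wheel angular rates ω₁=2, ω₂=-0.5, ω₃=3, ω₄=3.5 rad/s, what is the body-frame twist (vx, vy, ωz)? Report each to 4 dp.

k = lx + ly = 0.12 + 0.2 = 0.3200
ω₁+ω₂+ω₃+ω₄ = 8.0000  →  vx = (0.05/4)·8.0000 = 0.1000
−ω₁+ω₂+ω₃−ω₄ = -3.0000  →  vy = (0.05/4)·-3.0000 = -0.0375
−ω₁+ω₂−ω₃+ω₄ = -2.0000  →  ωz = (0.05/1.2800)·-2.0000 = -0.0781

(0.1000, -0.0375, -0.0781)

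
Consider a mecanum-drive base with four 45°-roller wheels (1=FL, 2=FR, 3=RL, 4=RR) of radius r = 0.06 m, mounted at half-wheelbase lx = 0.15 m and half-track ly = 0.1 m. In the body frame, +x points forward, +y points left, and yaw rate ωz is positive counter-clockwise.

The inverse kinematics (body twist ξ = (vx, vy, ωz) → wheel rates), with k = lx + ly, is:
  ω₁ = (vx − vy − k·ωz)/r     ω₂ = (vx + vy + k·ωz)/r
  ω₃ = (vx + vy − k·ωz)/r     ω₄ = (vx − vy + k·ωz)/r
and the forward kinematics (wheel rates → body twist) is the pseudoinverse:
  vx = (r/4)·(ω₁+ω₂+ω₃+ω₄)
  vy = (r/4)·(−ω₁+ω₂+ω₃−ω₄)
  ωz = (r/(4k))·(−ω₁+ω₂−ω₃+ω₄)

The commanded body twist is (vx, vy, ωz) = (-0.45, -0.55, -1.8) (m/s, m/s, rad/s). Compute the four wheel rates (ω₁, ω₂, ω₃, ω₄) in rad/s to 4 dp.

k = lx + ly = 0.15 + 0.1 = 0.2500;  k·ωz = 0.2500·-1.8 = -0.4500
ω₁ (FL) = (vx − vy − k·ωz)/r = 0.5500/0.06 = 9.1667
ω₂ (FR) = (vx + vy + k·ωz)/r = -1.4500/0.06 = -24.1667
ω₃ (RL) = (vx + vy − k·ωz)/r = -0.5500/0.06 = -9.1667
ω₄ (RR) = (vx − vy + k·ωz)/r = -0.3500/0.06 = -5.8333

(9.1667, -24.1667, -9.1667, -5.8333)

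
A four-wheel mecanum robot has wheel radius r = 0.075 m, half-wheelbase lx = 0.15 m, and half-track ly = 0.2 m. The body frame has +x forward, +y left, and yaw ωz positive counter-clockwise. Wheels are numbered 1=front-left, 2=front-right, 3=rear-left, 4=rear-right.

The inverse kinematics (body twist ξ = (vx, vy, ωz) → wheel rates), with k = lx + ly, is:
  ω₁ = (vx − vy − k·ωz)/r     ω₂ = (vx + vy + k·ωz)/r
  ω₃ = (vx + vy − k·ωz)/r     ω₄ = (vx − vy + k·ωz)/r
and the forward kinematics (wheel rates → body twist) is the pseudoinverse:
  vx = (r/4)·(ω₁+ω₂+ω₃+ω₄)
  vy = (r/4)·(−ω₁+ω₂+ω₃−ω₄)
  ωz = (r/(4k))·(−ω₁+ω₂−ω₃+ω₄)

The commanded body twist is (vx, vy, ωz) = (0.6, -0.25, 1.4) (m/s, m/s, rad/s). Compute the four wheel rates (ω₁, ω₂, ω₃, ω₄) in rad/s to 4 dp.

k = lx + ly = 0.15 + 0.2 = 0.3500;  k·ωz = 0.3500·1.4 = 0.4900
ω₁ (FL) = (vx − vy − k·ωz)/r = 0.3600/0.075 = 4.8000
ω₂ (FR) = (vx + vy + k·ωz)/r = 0.8400/0.075 = 11.2000
ω₃ (RL) = (vx + vy − k·ωz)/r = -0.1400/0.075 = -1.8667
ω₄ (RR) = (vx − vy + k·ωz)/r = 1.3400/0.075 = 17.8667

(4.8000, 11.2000, -1.8667, 17.8667)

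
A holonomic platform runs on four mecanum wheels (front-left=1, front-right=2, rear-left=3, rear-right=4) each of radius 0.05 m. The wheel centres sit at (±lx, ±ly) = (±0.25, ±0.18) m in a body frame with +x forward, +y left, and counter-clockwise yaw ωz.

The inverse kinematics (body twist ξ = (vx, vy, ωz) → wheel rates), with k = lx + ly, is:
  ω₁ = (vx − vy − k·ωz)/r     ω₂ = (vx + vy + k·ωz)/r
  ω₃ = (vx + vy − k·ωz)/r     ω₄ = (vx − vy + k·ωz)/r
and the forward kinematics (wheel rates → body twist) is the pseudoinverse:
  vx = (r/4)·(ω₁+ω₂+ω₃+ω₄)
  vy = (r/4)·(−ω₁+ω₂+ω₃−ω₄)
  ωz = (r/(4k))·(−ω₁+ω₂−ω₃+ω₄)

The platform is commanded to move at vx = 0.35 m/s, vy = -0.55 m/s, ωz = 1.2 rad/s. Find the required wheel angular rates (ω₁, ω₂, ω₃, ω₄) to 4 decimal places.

(7.6800, 6.3200, -14.3200, 28.3200)

k = lx + ly = 0.25 + 0.18 = 0.4300;  k·ωz = 0.4300·1.2 = 0.5160
ω₁ (FL) = (vx − vy − k·ωz)/r = 0.3840/0.05 = 7.6800
ω₂ (FR) = (vx + vy + k·ωz)/r = 0.3160/0.05 = 6.3200
ω₃ (RL) = (vx + vy − k·ωz)/r = -0.7160/0.05 = -14.3200
ω₄ (RR) = (vx − vy + k·ωz)/r = 1.4160/0.05 = 28.3200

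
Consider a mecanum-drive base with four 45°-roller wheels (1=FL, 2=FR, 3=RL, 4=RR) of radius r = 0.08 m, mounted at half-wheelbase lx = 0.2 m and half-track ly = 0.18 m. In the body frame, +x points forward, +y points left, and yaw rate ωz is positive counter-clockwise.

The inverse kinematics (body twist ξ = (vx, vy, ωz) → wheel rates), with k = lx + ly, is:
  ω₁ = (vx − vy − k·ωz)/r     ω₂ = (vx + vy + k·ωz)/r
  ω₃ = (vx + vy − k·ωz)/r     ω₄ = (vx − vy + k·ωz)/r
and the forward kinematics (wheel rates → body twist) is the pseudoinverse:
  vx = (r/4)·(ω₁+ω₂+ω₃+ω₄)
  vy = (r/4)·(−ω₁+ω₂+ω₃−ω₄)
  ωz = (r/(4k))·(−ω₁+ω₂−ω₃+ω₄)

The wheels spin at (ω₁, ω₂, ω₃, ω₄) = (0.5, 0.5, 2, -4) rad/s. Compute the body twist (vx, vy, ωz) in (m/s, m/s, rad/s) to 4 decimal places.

(-0.0200, 0.1200, -0.3158)

k = lx + ly = 0.2 + 0.18 = 0.3800
ω₁+ω₂+ω₃+ω₄ = -1.0000  →  vx = (0.08/4)·-1.0000 = -0.0200
−ω₁+ω₂+ω₃−ω₄ = 6.0000  →  vy = (0.08/4)·6.0000 = 0.1200
−ω₁+ω₂−ω₃+ω₄ = -6.0000  →  ωz = (0.08/1.5200)·-6.0000 = -0.3158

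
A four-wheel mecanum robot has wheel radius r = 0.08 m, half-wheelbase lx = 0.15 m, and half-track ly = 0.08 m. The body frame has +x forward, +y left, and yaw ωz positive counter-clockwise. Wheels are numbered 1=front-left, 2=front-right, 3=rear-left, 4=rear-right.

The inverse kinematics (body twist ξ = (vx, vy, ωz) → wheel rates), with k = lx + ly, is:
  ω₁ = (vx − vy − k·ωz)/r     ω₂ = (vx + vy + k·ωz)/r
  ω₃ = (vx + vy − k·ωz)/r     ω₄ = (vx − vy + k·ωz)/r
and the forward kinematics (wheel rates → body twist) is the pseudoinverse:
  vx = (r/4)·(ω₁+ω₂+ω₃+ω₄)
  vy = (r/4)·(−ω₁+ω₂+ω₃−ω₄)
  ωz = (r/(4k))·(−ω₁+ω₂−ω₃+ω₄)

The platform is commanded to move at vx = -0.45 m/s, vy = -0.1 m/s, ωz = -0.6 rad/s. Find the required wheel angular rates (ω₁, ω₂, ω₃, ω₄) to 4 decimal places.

k = lx + ly = 0.15 + 0.08 = 0.2300;  k·ωz = 0.2300·-0.6 = -0.1380
ω₁ (FL) = (vx − vy − k·ωz)/r = -0.2120/0.08 = -2.6500
ω₂ (FR) = (vx + vy + k·ωz)/r = -0.6880/0.08 = -8.6000
ω₃ (RL) = (vx + vy − k·ωz)/r = -0.4120/0.08 = -5.1500
ω₄ (RR) = (vx − vy + k·ωz)/r = -0.4880/0.08 = -6.1000

(-2.6500, -8.6000, -5.1500, -6.1000)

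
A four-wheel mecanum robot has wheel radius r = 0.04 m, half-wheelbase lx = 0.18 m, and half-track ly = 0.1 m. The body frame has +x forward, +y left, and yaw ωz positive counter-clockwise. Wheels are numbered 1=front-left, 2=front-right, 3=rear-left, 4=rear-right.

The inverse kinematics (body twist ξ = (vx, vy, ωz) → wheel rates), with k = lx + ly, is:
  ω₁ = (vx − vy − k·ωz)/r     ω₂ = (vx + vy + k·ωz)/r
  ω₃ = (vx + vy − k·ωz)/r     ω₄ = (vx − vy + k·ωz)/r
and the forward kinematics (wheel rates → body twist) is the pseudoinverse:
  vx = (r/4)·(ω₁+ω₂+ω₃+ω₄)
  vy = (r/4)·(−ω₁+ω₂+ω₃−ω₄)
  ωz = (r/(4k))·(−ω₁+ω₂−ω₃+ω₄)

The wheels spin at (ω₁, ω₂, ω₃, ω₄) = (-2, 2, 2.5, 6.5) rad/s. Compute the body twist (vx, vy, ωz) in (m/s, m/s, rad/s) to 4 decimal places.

(0.0900, 0.0000, 0.2857)

k = lx + ly = 0.18 + 0.1 = 0.2800
ω₁+ω₂+ω₃+ω₄ = 9.0000  →  vx = (0.04/4)·9.0000 = 0.0900
−ω₁+ω₂+ω₃−ω₄ = 0.0000  →  vy = (0.04/4)·0.0000 = 0.0000
−ω₁+ω₂−ω₃+ω₄ = 8.0000  →  ωz = (0.04/1.1200)·8.0000 = 0.2857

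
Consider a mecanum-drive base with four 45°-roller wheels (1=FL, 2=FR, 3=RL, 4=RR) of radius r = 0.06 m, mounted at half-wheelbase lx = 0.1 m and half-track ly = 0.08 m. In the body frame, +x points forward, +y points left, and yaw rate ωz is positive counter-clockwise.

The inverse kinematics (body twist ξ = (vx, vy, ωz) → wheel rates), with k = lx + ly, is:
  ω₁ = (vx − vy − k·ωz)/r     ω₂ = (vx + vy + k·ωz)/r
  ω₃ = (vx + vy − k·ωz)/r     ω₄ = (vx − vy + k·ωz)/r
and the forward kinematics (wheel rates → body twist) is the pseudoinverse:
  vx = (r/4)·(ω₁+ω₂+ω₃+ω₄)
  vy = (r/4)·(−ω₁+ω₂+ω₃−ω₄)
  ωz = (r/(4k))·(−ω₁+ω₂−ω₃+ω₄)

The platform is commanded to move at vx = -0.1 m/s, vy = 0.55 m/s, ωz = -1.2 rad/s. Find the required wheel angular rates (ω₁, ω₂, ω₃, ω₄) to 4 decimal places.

k = lx + ly = 0.1 + 0.08 = 0.1800;  k·ωz = 0.1800·-1.2 = -0.2160
ω₁ (FL) = (vx − vy − k·ωz)/r = -0.4340/0.06 = -7.2333
ω₂ (FR) = (vx + vy + k·ωz)/r = 0.2340/0.06 = 3.9000
ω₃ (RL) = (vx + vy − k·ωz)/r = 0.6660/0.06 = 11.1000
ω₄ (RR) = (vx − vy + k·ωz)/r = -0.8660/0.06 = -14.4333

(-7.2333, 3.9000, 11.1000, -14.4333)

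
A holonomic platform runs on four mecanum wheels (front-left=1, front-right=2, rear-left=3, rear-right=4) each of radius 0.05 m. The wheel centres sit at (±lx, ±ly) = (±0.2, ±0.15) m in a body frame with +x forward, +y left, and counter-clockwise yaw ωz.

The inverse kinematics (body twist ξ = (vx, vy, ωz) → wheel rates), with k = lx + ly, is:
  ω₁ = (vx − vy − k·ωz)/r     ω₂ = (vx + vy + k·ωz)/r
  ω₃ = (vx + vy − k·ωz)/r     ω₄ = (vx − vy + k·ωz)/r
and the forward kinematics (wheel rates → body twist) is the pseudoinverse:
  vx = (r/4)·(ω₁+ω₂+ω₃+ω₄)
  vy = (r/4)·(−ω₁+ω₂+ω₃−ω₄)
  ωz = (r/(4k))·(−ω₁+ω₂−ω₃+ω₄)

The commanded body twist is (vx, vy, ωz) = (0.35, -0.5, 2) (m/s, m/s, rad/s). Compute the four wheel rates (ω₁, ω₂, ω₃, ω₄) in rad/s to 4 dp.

k = lx + ly = 0.2 + 0.15 = 0.3500;  k·ωz = 0.3500·2 = 0.7000
ω₁ (FL) = (vx − vy − k·ωz)/r = 0.1500/0.05 = 3.0000
ω₂ (FR) = (vx + vy + k·ωz)/r = 0.5500/0.05 = 11.0000
ω₃ (RL) = (vx + vy − k·ωz)/r = -0.8500/0.05 = -17.0000
ω₄ (RR) = (vx − vy + k·ωz)/r = 1.5500/0.05 = 31.0000

(3.0000, 11.0000, -17.0000, 31.0000)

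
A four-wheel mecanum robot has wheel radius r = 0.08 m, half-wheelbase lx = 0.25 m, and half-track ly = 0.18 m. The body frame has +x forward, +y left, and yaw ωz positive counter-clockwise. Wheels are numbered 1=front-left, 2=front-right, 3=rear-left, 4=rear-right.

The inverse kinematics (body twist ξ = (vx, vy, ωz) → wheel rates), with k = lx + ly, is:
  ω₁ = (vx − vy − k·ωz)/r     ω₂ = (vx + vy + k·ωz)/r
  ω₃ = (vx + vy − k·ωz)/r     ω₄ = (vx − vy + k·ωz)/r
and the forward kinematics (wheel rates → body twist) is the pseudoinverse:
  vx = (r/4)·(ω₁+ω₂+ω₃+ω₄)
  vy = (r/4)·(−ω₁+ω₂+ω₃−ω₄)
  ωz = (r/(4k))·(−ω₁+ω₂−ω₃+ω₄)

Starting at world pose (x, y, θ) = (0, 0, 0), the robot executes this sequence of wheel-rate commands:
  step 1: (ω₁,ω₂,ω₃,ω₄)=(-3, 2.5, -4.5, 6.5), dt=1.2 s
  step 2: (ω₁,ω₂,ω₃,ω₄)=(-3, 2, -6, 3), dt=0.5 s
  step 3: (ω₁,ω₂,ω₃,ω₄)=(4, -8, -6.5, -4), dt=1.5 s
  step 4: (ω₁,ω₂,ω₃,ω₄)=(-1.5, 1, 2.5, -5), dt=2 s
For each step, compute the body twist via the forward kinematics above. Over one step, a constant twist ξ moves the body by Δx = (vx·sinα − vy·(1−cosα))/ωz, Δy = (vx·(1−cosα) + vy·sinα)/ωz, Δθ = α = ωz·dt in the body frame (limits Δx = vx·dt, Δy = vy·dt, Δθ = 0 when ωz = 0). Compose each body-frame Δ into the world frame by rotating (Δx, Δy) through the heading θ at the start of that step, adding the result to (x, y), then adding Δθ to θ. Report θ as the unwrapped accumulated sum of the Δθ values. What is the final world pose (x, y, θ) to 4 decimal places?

(-0.0656, -0.4201, 0.1186)

step 1: ξ=(vx,vy,ωz)=(0.0300, -0.1100, 0.7674), dt=1.2 → body Δ=(0.0877, -0.0987, 0.9209) → world pose (0.0877, -0.0987, 0.9209)
step 2: ξ=(vx,vy,ωz)=(-0.0800, -0.0800, 0.6512), dt=0.5 → body Δ=(-0.0328, -0.0458, 0.3256) → world pose (0.1043, -0.1525, 1.2465)
step 3: ξ=(vx,vy,ωz)=(-0.2900, -0.2900, -0.4419), dt=1.5 → body Δ=(-0.5428, -0.2649, -0.6628) → world pose (0.1824, -0.7514, 0.5837)
step 4: ξ=(vx,vy,ωz)=(-0.0600, 0.2000, -0.2326), dt=2.0 → body Δ=(-0.0244, 0.4131, -0.4651) → world pose (-0.0656, -0.4201, 0.1186)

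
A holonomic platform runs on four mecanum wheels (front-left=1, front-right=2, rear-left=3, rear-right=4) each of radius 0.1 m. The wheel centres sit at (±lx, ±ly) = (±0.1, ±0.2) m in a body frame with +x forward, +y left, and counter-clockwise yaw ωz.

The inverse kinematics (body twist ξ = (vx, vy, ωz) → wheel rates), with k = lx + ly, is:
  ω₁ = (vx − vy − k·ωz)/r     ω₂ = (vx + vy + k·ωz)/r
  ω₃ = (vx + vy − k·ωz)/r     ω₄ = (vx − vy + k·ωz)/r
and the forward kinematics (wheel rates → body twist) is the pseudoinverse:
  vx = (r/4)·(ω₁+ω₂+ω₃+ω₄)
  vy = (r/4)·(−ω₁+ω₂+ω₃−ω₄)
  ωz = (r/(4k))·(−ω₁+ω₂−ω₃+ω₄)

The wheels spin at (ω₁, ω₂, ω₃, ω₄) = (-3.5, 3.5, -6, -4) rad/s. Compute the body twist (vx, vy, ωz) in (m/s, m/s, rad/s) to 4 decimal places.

(-0.2500, 0.1250, 0.7500)

k = lx + ly = 0.1 + 0.2 = 0.3000
ω₁+ω₂+ω₃+ω₄ = -10.0000  →  vx = (0.1/4)·-10.0000 = -0.2500
−ω₁+ω₂+ω₃−ω₄ = 5.0000  →  vy = (0.1/4)·5.0000 = 0.1250
−ω₁+ω₂−ω₃+ω₄ = 9.0000  →  ωz = (0.1/1.2000)·9.0000 = 0.7500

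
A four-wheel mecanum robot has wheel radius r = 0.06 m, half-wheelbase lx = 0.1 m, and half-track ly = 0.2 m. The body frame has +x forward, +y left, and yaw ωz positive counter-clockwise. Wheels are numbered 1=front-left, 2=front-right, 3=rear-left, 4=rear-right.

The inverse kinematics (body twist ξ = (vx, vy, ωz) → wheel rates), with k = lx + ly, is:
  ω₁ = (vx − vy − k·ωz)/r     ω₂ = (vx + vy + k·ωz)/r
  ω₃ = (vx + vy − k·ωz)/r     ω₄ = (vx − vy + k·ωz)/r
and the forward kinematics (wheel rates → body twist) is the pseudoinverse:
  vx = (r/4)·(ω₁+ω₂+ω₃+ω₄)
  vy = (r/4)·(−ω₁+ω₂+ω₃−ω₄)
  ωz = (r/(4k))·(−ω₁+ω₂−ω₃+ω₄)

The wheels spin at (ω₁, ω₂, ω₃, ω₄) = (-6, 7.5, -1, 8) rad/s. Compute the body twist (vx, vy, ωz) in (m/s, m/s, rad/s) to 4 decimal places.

k = lx + ly = 0.1 + 0.2 = 0.3000
ω₁+ω₂+ω₃+ω₄ = 8.5000  →  vx = (0.06/4)·8.5000 = 0.1275
−ω₁+ω₂+ω₃−ω₄ = 4.5000  →  vy = (0.06/4)·4.5000 = 0.0675
−ω₁+ω₂−ω₃+ω₄ = 22.5000  →  ωz = (0.06/1.2000)·22.5000 = 1.1250

(0.1275, 0.0675, 1.1250)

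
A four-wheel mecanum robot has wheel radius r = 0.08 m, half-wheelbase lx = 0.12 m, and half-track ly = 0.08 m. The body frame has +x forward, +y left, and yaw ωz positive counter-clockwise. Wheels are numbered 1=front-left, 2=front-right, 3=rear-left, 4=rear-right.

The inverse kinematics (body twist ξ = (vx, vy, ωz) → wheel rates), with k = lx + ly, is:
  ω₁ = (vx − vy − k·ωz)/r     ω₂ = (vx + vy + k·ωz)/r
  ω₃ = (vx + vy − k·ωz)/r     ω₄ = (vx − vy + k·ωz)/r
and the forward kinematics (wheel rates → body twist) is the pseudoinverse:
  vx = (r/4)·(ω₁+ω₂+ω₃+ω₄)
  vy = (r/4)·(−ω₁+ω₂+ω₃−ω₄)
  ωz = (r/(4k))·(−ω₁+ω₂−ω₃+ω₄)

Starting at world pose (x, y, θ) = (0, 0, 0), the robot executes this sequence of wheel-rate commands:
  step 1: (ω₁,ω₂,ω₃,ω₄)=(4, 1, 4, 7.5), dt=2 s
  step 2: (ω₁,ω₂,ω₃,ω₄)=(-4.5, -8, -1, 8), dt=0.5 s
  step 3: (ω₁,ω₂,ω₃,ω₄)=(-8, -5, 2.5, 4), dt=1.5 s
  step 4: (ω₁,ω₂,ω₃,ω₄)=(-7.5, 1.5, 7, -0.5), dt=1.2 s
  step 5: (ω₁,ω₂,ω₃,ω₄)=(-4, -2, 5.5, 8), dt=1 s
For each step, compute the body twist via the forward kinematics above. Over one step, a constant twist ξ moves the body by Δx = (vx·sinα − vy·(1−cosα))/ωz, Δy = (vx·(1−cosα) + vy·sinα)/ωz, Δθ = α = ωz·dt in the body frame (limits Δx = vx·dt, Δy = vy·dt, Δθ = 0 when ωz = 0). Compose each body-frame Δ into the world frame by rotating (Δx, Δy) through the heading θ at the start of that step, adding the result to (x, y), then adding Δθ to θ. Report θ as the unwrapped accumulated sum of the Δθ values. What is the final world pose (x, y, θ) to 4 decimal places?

(0.1470, -0.1296, 1.6800)

step 1: ξ=(vx,vy,ωz)=(0.3300, -0.1300, 0.0500), dt=2.0 → body Δ=(0.6719, -0.2266, 0.1000) → world pose (0.6719, -0.2266, 0.1000)
step 2: ξ=(vx,vy,ωz)=(-0.1100, -0.2500, 0.5500), dt=0.5 → body Δ=(-0.0372, -0.1309, 0.2750) → world pose (0.6479, -0.3606, 0.3750)
step 3: ξ=(vx,vy,ωz)=(-0.1300, 0.0300, 0.4500), dt=1.5 → body Δ=(-0.1951, -0.0217, 0.6750) → world pose (0.4743, -0.4523, 1.0500)
step 4: ξ=(vx,vy,ωz)=(0.0100, 0.3300, 0.1500), dt=1.2 → body Δ=(-0.0236, 0.3949, 0.1800) → world pose (0.1200, -0.2762, 1.2300)
step 5: ξ=(vx,vy,ωz)=(0.1500, -0.0100, 0.4500), dt=1.0 → body Δ=(0.1472, 0.0235, 0.4500) → world pose (0.1470, -0.1296, 1.6800)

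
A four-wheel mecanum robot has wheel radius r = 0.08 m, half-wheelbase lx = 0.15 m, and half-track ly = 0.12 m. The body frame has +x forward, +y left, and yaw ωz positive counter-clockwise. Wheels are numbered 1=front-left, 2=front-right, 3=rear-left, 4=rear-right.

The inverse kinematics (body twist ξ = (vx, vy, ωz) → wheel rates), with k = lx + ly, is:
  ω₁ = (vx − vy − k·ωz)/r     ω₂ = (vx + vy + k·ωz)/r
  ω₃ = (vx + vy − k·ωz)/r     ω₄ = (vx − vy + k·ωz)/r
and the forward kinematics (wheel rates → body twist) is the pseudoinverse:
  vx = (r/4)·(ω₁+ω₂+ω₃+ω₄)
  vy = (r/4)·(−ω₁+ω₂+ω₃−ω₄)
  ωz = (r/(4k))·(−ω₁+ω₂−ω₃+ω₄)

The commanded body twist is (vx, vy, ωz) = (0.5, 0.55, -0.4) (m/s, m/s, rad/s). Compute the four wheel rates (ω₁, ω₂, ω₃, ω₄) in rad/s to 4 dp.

(0.7250, 11.7750, 14.4750, -1.9750)

k = lx + ly = 0.15 + 0.12 = 0.2700;  k·ωz = 0.2700·-0.4 = -0.1080
ω₁ (FL) = (vx − vy − k·ωz)/r = 0.0580/0.08 = 0.7250
ω₂ (FR) = (vx + vy + k·ωz)/r = 0.9420/0.08 = 11.7750
ω₃ (RL) = (vx + vy − k·ωz)/r = 1.1580/0.08 = 14.4750
ω₄ (RR) = (vx − vy + k·ωz)/r = -0.1580/0.08 = -1.9750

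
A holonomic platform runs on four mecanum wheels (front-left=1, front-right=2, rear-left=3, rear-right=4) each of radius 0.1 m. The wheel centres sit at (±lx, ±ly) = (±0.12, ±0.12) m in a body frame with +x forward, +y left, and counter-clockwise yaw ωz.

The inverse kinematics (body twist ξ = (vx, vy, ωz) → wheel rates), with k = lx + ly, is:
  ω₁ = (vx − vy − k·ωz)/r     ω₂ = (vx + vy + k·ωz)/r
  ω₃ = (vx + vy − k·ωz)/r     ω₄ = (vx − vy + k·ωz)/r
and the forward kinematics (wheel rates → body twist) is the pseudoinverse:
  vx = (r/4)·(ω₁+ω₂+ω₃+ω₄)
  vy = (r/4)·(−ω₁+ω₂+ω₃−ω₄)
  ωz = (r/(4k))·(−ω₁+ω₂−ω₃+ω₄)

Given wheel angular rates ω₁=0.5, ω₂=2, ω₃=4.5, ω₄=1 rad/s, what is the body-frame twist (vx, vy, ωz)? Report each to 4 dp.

k = lx + ly = 0.12 + 0.12 = 0.2400
ω₁+ω₂+ω₃+ω₄ = 8.0000  →  vx = (0.1/4)·8.0000 = 0.2000
−ω₁+ω₂+ω₃−ω₄ = 5.0000  →  vy = (0.1/4)·5.0000 = 0.1250
−ω₁+ω₂−ω₃+ω₄ = -2.0000  →  ωz = (0.1/0.9600)·-2.0000 = -0.2083

(0.2000, 0.1250, -0.2083)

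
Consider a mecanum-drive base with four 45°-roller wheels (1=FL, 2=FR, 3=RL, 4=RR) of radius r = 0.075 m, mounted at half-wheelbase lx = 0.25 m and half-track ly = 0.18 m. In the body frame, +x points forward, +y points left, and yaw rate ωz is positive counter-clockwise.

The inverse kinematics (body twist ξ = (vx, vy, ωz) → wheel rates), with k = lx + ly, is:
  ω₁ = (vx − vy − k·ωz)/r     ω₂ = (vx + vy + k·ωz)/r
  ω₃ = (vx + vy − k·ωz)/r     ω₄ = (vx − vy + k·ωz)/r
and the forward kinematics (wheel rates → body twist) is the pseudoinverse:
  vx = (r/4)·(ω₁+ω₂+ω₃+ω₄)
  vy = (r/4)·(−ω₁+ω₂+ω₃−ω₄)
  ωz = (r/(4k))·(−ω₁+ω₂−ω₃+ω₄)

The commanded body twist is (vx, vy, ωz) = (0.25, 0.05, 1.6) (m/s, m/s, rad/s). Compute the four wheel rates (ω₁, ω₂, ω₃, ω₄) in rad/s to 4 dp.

(-6.5067, 13.1733, -5.1733, 11.8400)

k = lx + ly = 0.25 + 0.18 = 0.4300;  k·ωz = 0.4300·1.6 = 0.6880
ω₁ (FL) = (vx − vy − k·ωz)/r = -0.4880/0.075 = -6.5067
ω₂ (FR) = (vx + vy + k·ωz)/r = 0.9880/0.075 = 13.1733
ω₃ (RL) = (vx + vy − k·ωz)/r = -0.3880/0.075 = -5.1733
ω₄ (RR) = (vx − vy + k·ωz)/r = 0.8880/0.075 = 11.8400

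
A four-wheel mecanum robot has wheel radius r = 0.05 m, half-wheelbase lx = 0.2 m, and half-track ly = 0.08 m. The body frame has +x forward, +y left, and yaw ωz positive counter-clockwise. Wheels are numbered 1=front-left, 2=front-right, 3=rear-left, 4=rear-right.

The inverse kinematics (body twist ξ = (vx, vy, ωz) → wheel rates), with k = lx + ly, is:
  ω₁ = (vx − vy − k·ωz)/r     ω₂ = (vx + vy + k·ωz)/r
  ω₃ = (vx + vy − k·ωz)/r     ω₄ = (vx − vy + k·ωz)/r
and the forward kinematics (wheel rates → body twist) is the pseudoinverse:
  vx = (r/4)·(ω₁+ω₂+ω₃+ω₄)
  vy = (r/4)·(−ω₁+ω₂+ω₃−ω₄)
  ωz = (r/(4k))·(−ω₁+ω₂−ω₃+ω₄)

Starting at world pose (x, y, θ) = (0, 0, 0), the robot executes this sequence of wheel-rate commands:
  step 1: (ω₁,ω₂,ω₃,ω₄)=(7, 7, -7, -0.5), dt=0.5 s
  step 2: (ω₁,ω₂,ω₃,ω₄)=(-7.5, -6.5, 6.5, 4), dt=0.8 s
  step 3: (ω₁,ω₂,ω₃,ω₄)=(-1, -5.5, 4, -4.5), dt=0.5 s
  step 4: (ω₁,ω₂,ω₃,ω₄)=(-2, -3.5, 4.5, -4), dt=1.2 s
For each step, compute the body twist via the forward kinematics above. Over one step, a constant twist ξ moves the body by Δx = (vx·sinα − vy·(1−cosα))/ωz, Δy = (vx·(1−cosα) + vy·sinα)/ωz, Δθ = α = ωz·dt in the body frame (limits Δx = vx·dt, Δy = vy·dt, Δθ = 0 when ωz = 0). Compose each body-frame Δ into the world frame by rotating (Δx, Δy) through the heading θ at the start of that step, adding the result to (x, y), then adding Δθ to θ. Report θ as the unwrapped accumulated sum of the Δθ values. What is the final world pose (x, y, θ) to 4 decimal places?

(-0.0572, 0.1463, -0.7344)

step 1: ξ=(vx,vy,ωz)=(0.0813, -0.0813, 0.2902), dt=0.5 → body Δ=(0.0434, -0.0375, 0.1451) → world pose (0.0434, -0.0375, 0.1451)
step 2: ξ=(vx,vy,ωz)=(-0.0437, 0.0437, -0.0670), dt=0.8 → body Δ=(-0.0340, 0.0359, -0.0536) → world pose (0.0045, -0.0069, 0.0915)
step 3: ξ=(vx,vy,ωz)=(-0.0875, 0.0500, -0.5804), dt=0.5 → body Δ=(-0.0395, 0.0310, -0.2902) → world pose (-0.0377, 0.0203, -0.1987)
step 4: ξ=(vx,vy,ωz)=(-0.0625, 0.0875, -0.4464), dt=1.2 → body Δ=(-0.0440, 0.1197, -0.5357) → world pose (-0.0572, 0.1463, -0.7344)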